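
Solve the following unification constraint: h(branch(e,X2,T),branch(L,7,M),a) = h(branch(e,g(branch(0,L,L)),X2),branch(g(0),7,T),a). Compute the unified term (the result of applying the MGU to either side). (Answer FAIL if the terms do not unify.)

Decompose h/3: branch(e,X2,T) = branch(e,g(branch(0,L,L)),X2),  branch(L,7,M) = branch(g(0),7,T),  a = a.
Decompose branch/3: e = e,  X2 = g(branch(0,L,L)),  T = X2.
Delete trivial equation e = e.
Bind X2 := g(branch(0,L,L)); substituting into the one remaining equation that mentions X2 gives: T = g(branch(0,L,L)).
Bind T := g(branch(0,L,L)); substituting into the one remaining equation that mentions T gives: branch(L,7,M) = branch(g(0),7,g(branch(0,L,L))).
Decompose branch/3: L = g(0),  7 = 7,  M = g(branch(0,L,L)).
Bind L := g(0); substituting into the one remaining equation that mentions L gives: M = g(branch(0,g(0),g(0))). Substituting into the earlier bindings gives X2 := g(branch(0,g(0),g(0))), T := g(branch(0,g(0),g(0))).
Delete trivial equation 7 = 7.
Bind M := g(branch(0,g(0),g(0))); no other remaining equation mentions M.
Delete trivial equation a = a.
Applying the MGU to either side gives h(branch(e,g(branch(0,g(0),g(0))),g(branch(0,g(0),g(0)))),branch(g(0),7,g(branch(0,g(0),g(0)))),a).

h(branch(e,g(branch(0,g(0),g(0))),g(branch(0,g(0),g(0)))),branch(g(0),7,g(branch(0,g(0),g(0)))),a)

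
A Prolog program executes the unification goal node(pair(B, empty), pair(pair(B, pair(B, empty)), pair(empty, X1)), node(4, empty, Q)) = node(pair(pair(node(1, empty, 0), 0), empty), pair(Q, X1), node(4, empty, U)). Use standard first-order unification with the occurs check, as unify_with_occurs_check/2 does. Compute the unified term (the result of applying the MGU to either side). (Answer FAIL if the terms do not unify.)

Decompose node/3: pair(B, empty) = pair(pair(node(1, empty, 0), 0), empty),  pair(pair(B, pair(B, empty)), pair(empty, X1)) = pair(Q, X1),  node(4, empty, Q) = node(4, empty, U).
Decompose pair/2: B = pair(node(1, empty, 0), 0),  empty = empty.
Bind B := pair(node(1, empty, 0), 0); substituting into the one remaining equation that mentions B gives: pair(pair(pair(node(1, empty, 0), 0), pair(pair(node(1, empty, 0), 0), empty)), pair(empty, X1)) = pair(Q, X1).
Delete trivial equation empty = empty.
Decompose pair/2: pair(pair(node(1, empty, 0), 0), pair(pair(node(1, empty, 0), 0), empty)) = Q,  pair(empty, X1) = X1.
Bind Q := pair(pair(node(1, empty, 0), 0), pair(pair(node(1, empty, 0), 0), empty)); substituting into the one remaining equation that mentions Q gives: node(4, empty, pair(pair(node(1, empty, 0), 0), pair(pair(node(1, empty, 0), 0), empty))) = node(4, empty, U).
Occurs check fails: X1 occurs in pair(empty, X1); the equation X1 = pair(empty, X1) has no finite solution.

FAIL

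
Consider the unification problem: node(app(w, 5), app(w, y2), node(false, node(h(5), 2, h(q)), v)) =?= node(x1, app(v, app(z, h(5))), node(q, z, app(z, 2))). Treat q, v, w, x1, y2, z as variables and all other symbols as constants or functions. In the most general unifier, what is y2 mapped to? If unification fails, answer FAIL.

Decompose node/3: app(w, 5) =?= x1,  app(w, y2) =?= app(v, app(z, h(5))),  node(false, node(h(5), 2, h(q)), v) =?= node(q, z, app(z, 2)).
Bind x1 := app(w, 5); no other remaining equation mentions x1.
Decompose app/2: w =?= v,  y2 =?= app(z, h(5)).
Bind w := v; no other remaining equation mentions w. Substituting into the earlier binding gives x1 := app(v, 5).
Bind y2 := app(z, h(5)); no other remaining equation mentions y2.
Decompose node/3: false =?= q,  node(h(5), 2, h(q)) =?= z,  v =?= app(z, 2).
Bind q := false; substituting into the one remaining equation that mentions q gives: node(h(5), 2, h(false)) =?= z.
Bind z := node(h(5), 2, h(false)); substituting into the remaining equation gives: v =?= app(node(h(5), 2, h(false)), 2). Substituting into the earlier binding gives y2 := app(node(h(5), 2, h(false)), h(5)).
Bind v := app(node(h(5), 2, h(false)), 2). Substituting into the earlier bindings gives x1 := app(app(node(h(5), 2, h(false)), 2), 5), w := app(node(h(5), 2, h(false)), 2).
MGU = { x1 := app(app(node(h(5), 2, h(false)), 2), 5), w := app(node(h(5), 2, h(false)), 2), y2 := app(node(h(5), 2, h(false)), h(5)), q := false, z := node(h(5), 2, h(false)), v := app(node(h(5), 2, h(false)), 2) }, so y2 := app(node(h(5), 2, h(false)), h(5)).

app(node(h(5), 2, h(false)), h(5))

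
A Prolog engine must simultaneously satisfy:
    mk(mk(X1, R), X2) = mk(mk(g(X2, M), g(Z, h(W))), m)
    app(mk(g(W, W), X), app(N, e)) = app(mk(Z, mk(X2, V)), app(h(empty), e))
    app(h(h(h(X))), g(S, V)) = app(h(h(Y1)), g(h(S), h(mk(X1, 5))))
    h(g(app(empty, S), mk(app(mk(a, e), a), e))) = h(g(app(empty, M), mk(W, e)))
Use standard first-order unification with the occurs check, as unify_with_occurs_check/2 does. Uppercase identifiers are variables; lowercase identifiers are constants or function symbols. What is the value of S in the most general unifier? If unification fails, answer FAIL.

Decompose mk/2: mk(X1, R) = mk(g(X2, M), g(Z, h(W))),  X2 = m.
Decompose mk/2: X1 = g(X2, M),  R = g(Z, h(W)).
Bind X1 := g(X2, M); substituting into the one remaining equation that mentions X1 gives: app(h(h(h(X))), g(S, V)) = app(h(h(Y1)), g(h(S), h(mk(g(X2, M), 5)))).
Bind R := g(Z, h(W)); no other remaining equation mentions R.
Bind X2 := m; substituting into the 2 remaining equations that mention X2 gives: app(mk(g(W, W), X), app(N, e)) = app(mk(Z, mk(m, V)), app(h(empty), e)),  app(h(h(h(X))), g(S, V)) = app(h(h(Y1)), g(h(S), h(mk(g(m, M), 5)))). Substituting into the earlier binding gives X1 := g(m, M).
Decompose app/2: mk(g(W, W), X) = mk(Z, mk(m, V)),  app(N, e) = app(h(empty), e).
Decompose mk/2: g(W, W) = Z,  X = mk(m, V).
Bind Z := g(W, W); no other remaining equation mentions Z. Substituting into the earlier binding gives R := g(g(W, W), h(W)).
Bind X := mk(m, V); substituting into the one remaining equation that mentions X gives: app(h(h(h(mk(m, V)))), g(S, V)) = app(h(h(Y1)), g(h(S), h(mk(g(m, M), 5)))).
Decompose app/2: N = h(empty),  e = e.
Bind N := h(empty); no other remaining equation mentions N.
Delete trivial equation e = e.
Decompose app/2: h(h(h(mk(m, V)))) = h(h(Y1)),  g(S, V) = g(h(S), h(mk(g(m, M), 5))).
Decompose h/1: h(h(mk(m, V))) = h(Y1).
Decompose h/1: h(mk(m, V)) = Y1.
Bind Y1 := h(mk(m, V)); no other remaining equation mentions Y1.
Decompose g/2: S = h(S),  V = h(mk(g(m, M), 5)).
Occurs check fails: S occurs in h(S); the equation S = h(S) has no finite solution.

FAIL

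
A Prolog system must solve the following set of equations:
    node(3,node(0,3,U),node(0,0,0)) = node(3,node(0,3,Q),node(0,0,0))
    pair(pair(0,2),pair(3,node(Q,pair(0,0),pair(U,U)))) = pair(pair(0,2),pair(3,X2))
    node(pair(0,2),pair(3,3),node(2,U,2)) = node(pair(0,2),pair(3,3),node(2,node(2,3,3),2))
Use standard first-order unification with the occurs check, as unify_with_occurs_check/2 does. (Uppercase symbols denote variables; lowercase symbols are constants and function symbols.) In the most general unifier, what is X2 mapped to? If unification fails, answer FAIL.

Decompose node/3: 3 = 3,  node(0,3,U) = node(0,3,Q),  node(0,0,0) = node(0,0,0).
Delete trivial equation 3 = 3.
Decompose node/3: 0 = 0,  3 = 3,  U = Q.
Delete trivial equation 0 = 0.
Delete trivial equation 3 = 3.
Bind U := Q; substituting into the 2 remaining equations that mention U gives: pair(pair(0,2),pair(3,node(Q,pair(0,0),pair(Q,Q)))) = pair(pair(0,2),pair(3,X2)),  node(pair(0,2),pair(3,3),node(2,Q,2)) = node(pair(0,2),pair(3,3),node(2,node(2,3,3),2)).
Delete trivial equation node(0,0,0) = node(0,0,0).
Decompose pair/2: pair(0,2) = pair(0,2),  pair(3,node(Q,pair(0,0),pair(Q,Q))) = pair(3,X2).
Delete trivial equation pair(0,2) = pair(0,2).
Decompose pair/2: 3 = 3,  node(Q,pair(0,0),pair(Q,Q)) = X2.
Delete trivial equation 3 = 3.
Bind X2 := node(Q,pair(0,0),pair(Q,Q)); no other remaining equation mentions X2.
Decompose node/3: pair(0,2) = pair(0,2),  pair(3,3) = pair(3,3),  node(2,Q,2) = node(2,node(2,3,3),2).
Delete trivial equation pair(0,2) = pair(0,2).
Delete trivial equation pair(3,3) = pair(3,3).
Decompose node/3: 2 = 2,  Q = node(2,3,3),  2 = 2.
Delete trivial equation 2 = 2.
Bind Q := node(2,3,3); no other remaining equation mentions Q. Substituting into the earlier bindings gives U := node(2,3,3), X2 := node(node(2,3,3),pair(0,0),pair(node(2,3,3),node(2,3,3))).
Delete trivial equation 2 = 2.
MGU = { U ↦ node(2,3,3), X2 ↦ node(node(2,3,3),pair(0,0),pair(node(2,3,3),node(2,3,3))), Q ↦ node(2,3,3) }, so X2 ↦ node(node(2,3,3),pair(0,0),pair(node(2,3,3),node(2,3,3))).

node(node(2,3,3),pair(0,0),pair(node(2,3,3),node(2,3,3)))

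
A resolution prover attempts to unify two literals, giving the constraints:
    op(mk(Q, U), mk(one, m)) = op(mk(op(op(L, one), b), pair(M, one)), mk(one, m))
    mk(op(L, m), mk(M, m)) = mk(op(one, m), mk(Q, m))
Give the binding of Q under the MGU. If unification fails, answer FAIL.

op(op(one, one), b)

Decompose op/2: mk(Q, U) = mk(op(op(L, one), b), pair(M, one)),  mk(one, m) = mk(one, m).
Decompose mk/2: Q = op(op(L, one), b),  U = pair(M, one).
Bind Q := op(op(L, one), b); substituting into the one remaining equation that mentions Q gives: mk(op(L, m), mk(M, m)) = mk(op(one, m), mk(op(op(L, one), b), m)).
Bind U := pair(M, one); no other remaining equation mentions U.
Delete trivial equation mk(one, m) = mk(one, m).
Decompose mk/2: op(L, m) = op(one, m),  mk(M, m) = mk(op(op(L, one), b), m).
Decompose op/2: L = one,  m = m.
Bind L := one; substituting into the one remaining equation that mentions L gives: mk(M, m) = mk(op(op(one, one), b), m). Substituting into the earlier binding gives Q := op(op(one, one), b).
Delete trivial equation m = m.
Decompose mk/2: M = op(op(one, one), b),  m = m.
Bind M := op(op(one, one), b); no other remaining equation mentions M. Substituting into the earlier binding gives U := pair(op(op(one, one), b), one).
Delete trivial equation m = m.
MGU = { Q -> op(op(one, one), b), U -> pair(op(op(one, one), b), one), L -> one, M -> op(op(one, one), b) }, so Q -> op(op(one, one), b).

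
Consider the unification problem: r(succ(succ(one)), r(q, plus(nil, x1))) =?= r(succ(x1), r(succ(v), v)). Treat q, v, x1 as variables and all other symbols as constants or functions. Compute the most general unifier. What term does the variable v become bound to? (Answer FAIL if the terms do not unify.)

plus(nil, succ(one))

Decompose r/2: succ(succ(one)) =?= succ(x1),  r(q, plus(nil, x1)) =?= r(succ(v), v).
Decompose succ/1: succ(one) =?= x1.
Bind x1 := succ(one); substituting into the remaining equation gives: r(q, plus(nil, succ(one))) =?= r(succ(v), v).
Decompose r/2: q =?= succ(v),  plus(nil, succ(one)) =?= v.
Bind q := succ(v); no other remaining equation mentions q.
Bind v := plus(nil, succ(one)). Substituting into the earlier binding gives q := succ(plus(nil, succ(one))).
MGU = { x1 := succ(one), q := succ(plus(nil, succ(one))), v := plus(nil, succ(one)) }, so v := plus(nil, succ(one)).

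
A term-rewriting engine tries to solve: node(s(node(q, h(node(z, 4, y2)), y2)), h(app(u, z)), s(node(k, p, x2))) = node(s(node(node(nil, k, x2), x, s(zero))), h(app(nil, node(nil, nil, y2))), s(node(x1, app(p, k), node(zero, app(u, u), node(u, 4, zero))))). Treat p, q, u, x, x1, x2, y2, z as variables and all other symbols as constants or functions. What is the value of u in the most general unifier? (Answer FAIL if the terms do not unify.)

FAIL

Decompose node/3: s(node(q, h(node(z, 4, y2)), y2)) = s(node(node(nil, k, x2), x, s(zero))),  h(app(u, z)) = h(app(nil, node(nil, nil, y2))),  s(node(k, p, x2)) = s(node(x1, app(p, k), node(zero, app(u, u), node(u, 4, zero)))).
Decompose s/1: node(q, h(node(z, 4, y2)), y2) = node(node(nil, k, x2), x, s(zero)).
Decompose node/3: q = node(nil, k, x2),  h(node(z, 4, y2)) = x,  y2 = s(zero).
Bind q := node(nil, k, x2); no other remaining equation mentions q.
Bind x := h(node(z, 4, y2)); no other remaining equation mentions x.
Bind y2 := s(zero); substituting into the one remaining equation that mentions y2 gives: h(app(u, z)) = h(app(nil, node(nil, nil, s(zero)))). Substituting into the earlier binding gives x := h(node(z, 4, s(zero))).
Decompose h/1: app(u, z) = app(nil, node(nil, nil, s(zero))).
Decompose app/2: u = nil,  z = node(nil, nil, s(zero)).
Bind u := nil; substituting into the one remaining equation that mentions u gives: s(node(k, p, x2)) = s(node(x1, app(p, k), node(zero, app(nil, nil), node(nil, 4, zero)))).
Bind z := node(nil, nil, s(zero)); no other remaining equation mentions z. Substituting into the earlier binding gives x := h(node(node(nil, nil, s(zero)), 4, s(zero))).
Decompose s/1: node(k, p, x2) = node(x1, app(p, k), node(zero, app(nil, nil), node(nil, 4, zero))).
Decompose node/3: k = x1,  p = app(p, k),  x2 = node(zero, app(nil, nil), node(nil, 4, zero)).
Bind x1 := k; no other remaining equation mentions x1.
Occurs check fails: p occurs in app(p, k); the equation p = app(p, k) has no finite solution.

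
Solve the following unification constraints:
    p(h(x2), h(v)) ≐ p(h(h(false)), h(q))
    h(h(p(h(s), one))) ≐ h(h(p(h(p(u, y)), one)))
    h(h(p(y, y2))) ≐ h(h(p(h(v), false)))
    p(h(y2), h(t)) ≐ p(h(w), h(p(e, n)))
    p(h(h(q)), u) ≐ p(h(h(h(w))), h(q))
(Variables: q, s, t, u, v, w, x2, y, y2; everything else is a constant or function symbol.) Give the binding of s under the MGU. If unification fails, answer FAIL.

Decompose p/2: h(x2) ≐ h(h(false)),  h(v) ≐ h(q).
Decompose h/1: x2 ≐ h(false).
Bind x2 := h(false); no other remaining equation mentions x2.
Decompose h/1: v ≐ q.
Bind v := q; substituting into the one remaining equation that mentions v gives: h(h(p(y, y2))) ≐ h(h(p(h(q), false))).
Decompose h/1: h(p(h(s), one)) ≐ h(p(h(p(u, y)), one)).
Decompose h/1: p(h(s), one) ≐ p(h(p(u, y)), one).
Decompose p/2: h(s) ≐ h(p(u, y)),  one ≐ one.
Decompose h/1: s ≐ p(u, y).
Bind s := p(u, y); no other remaining equation mentions s.
Delete trivial equation one ≐ one.
Decompose h/1: h(p(y, y2)) ≐ h(p(h(q), false)).
Decompose h/1: p(y, y2) ≐ p(h(q), false).
Decompose p/2: y ≐ h(q),  y2 ≐ false.
Bind y := h(q); no other remaining equation mentions y. Substituting into the earlier binding gives s := p(u, h(q)).
Bind y2 := false; substituting into the one remaining equation that mentions y2 gives: p(h(false), h(t)) ≐ p(h(w), h(p(e, n))).
Decompose p/2: h(false) ≐ h(w),  h(t) ≐ h(p(e, n)).
Decompose h/1: false ≐ w.
Bind w := false; substituting into the one remaining equation that mentions w gives: p(h(h(q)), u) ≐ p(h(h(h(false))), h(q)).
Decompose h/1: t ≐ p(e, n).
Bind t := p(e, n); no other remaining equation mentions t.
Decompose p/2: h(h(q)) ≐ h(h(h(false))),  u ≐ h(q).
Decompose h/1: h(q) ≐ h(h(false)).
Decompose h/1: q ≐ h(false).
Bind q := h(false); substituting into the remaining equation gives: u ≐ h(h(false)). Substituting into the earlier bindings gives v := h(false), s := p(u, h(h(false))), y := h(h(false)).
Bind u := h(h(false)). Substituting into the earlier binding gives s := p(h(h(false)), h(h(false))).
MGU = { x2 ↦ h(false), v ↦ h(false), s ↦ p(h(h(false)), h(h(false))), y ↦ h(h(false)), y2 ↦ false, w ↦ false, t ↦ p(e, n), q ↦ h(false), u ↦ h(h(false)) }, so s ↦ p(h(h(false)), h(h(false))).

p(h(h(false)), h(h(false)))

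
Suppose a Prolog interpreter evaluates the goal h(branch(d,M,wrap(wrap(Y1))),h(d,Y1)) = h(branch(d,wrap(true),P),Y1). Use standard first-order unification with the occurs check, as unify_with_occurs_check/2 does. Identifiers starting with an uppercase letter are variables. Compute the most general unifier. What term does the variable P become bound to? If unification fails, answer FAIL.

Decompose h/2: branch(d,M,wrap(wrap(Y1))) = branch(d,wrap(true),P),  h(d,Y1) = Y1.
Decompose branch/3: d = d,  M = wrap(true),  wrap(wrap(Y1)) = P.
Delete trivial equation d = d.
Bind M := wrap(true); no other remaining equation mentions M.
Bind P := wrap(wrap(Y1)); no other remaining equation mentions P.
Occurs check fails: Y1 occurs in h(d,Y1); the equation Y1 = h(d,Y1) has no finite solution.

FAIL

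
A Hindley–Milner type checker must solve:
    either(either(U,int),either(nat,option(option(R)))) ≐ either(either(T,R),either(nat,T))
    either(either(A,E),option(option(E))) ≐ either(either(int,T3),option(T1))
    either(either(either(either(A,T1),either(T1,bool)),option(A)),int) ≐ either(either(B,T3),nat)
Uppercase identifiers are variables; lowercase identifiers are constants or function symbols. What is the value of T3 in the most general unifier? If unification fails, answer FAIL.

FAIL

Decompose either/2: either(U,int) ≐ either(T,R),  either(nat,option(option(R))) ≐ either(nat,T).
Decompose either/2: U ≐ T,  int ≐ R.
Bind U := T; no other remaining equation mentions U.
Bind R := int; substituting into the one remaining equation that mentions R gives: either(nat,option(option(int))) ≐ either(nat,T).
Decompose either/2: nat ≐ nat,  option(option(int)) ≐ T.
Delete trivial equation nat ≐ nat.
Bind T := option(option(int)); no other remaining equation mentions T. Substituting into the earlier binding gives U := option(option(int)).
Decompose either/2: either(A,E) ≐ either(int,T3),  option(option(E)) ≐ option(T1).
Decompose either/2: A ≐ int,  E ≐ T3.
Bind A := int; substituting into the one remaining equation that mentions A gives: either(either(either(either(int,T1),either(T1,bool)),option(int)),int) ≐ either(either(B,T3),nat).
Bind E := T3; substituting into the one remaining equation that mentions E gives: option(option(T3)) ≐ option(T1).
Decompose option/1: option(T3) ≐ T1.
Bind T1 := option(T3); substituting into the remaining equation gives: either(either(either(either(int,option(T3)),either(option(T3),bool)),option(int)),int) ≐ either(either(B,T3),nat).
Decompose either/2: either(either(either(int,option(T3)),either(option(T3),bool)),option(int)) ≐ either(B,T3),  int ≐ nat.
Decompose either/2: either(either(int,option(T3)),either(option(T3),bool)) ≐ B,  option(int) ≐ T3.
Bind B := either(either(int,option(T3)),either(option(T3),bool)); no other remaining equation mentions B.
Bind T3 := option(int); no other remaining equation mentions T3. Substituting into the earlier bindings gives E := option(int), T1 := option(option(int)), B := either(either(int,option(option(int))),either(option(option(int)),bool)).
Clash: constants int and nat differ; no unifier exists.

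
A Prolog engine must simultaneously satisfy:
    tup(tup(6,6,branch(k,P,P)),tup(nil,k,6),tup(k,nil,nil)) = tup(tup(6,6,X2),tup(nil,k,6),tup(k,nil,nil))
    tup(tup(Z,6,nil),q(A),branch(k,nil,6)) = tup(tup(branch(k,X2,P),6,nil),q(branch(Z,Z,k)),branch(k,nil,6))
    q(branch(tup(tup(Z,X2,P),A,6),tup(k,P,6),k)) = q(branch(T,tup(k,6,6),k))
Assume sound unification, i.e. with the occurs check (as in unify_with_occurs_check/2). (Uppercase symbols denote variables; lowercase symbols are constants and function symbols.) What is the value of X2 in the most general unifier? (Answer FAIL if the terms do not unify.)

branch(k,6,6)

Decompose tup/3: tup(6,6,branch(k,P,P)) = tup(6,6,X2),  tup(nil,k,6) = tup(nil,k,6),  tup(k,nil,nil) = tup(k,nil,nil).
Decompose tup/3: 6 = 6,  6 = 6,  branch(k,P,P) = X2.
Delete trivial equation 6 = 6.
Delete trivial equation 6 = 6.
Bind X2 := branch(k,P,P); substituting into the 2 remaining equations that mention X2 gives: tup(tup(Z,6,nil),q(A),branch(k,nil,6)) = tup(tup(branch(k,branch(k,P,P),P),6,nil),q(branch(Z,Z,k)),branch(k,nil,6)),  q(branch(tup(tup(Z,branch(k,P,P),P),A,6),tup(k,P,6),k)) = q(branch(T,tup(k,6,6),k)).
Delete trivial equation tup(nil,k,6) = tup(nil,k,6).
Delete trivial equation tup(k,nil,nil) = tup(k,nil,nil).
Decompose tup/3: tup(Z,6,nil) = tup(branch(k,branch(k,P,P),P),6,nil),  q(A) = q(branch(Z,Z,k)),  branch(k,nil,6) = branch(k,nil,6).
Decompose tup/3: Z = branch(k,branch(k,P,P),P),  6 = 6,  nil = nil.
Bind Z := branch(k,branch(k,P,P),P); substituting into the 2 remaining equations that mention Z gives: q(A) = q(branch(branch(k,branch(k,P,P),P),branch(k,branch(k,P,P),P),k)),  q(branch(tup(tup(branch(k,branch(k,P,P),P),branch(k,P,P),P),A,6),tup(k,P,6),k)) = q(branch(T,tup(k,6,6),k)).
Delete trivial equation 6 = 6.
Delete trivial equation nil = nil.
Decompose q/1: A = branch(branch(k,branch(k,P,P),P),branch(k,branch(k,P,P),P),k).
Bind A := branch(branch(k,branch(k,P,P),P),branch(k,branch(k,P,P),P),k); substituting into the one remaining equation that mentions A gives: q(branch(tup(tup(branch(k,branch(k,P,P),P),branch(k,P,P),P),branch(branch(k,branch(k,P,P),P),branch(k,branch(k,P,P),P),k),6),tup(k,P,6),k)) = q(branch(T,tup(k,6,6),k)).
Delete trivial equation branch(k,nil,6) = branch(k,nil,6).
Decompose q/1: branch(tup(tup(branch(k,branch(k,P,P),P),branch(k,P,P),P),branch(branch(k,branch(k,P,P),P),branch(k,branch(k,P,P),P),k),6),tup(k,P,6),k) = branch(T,tup(k,6,6),k).
Decompose branch/3: tup(tup(branch(k,branch(k,P,P),P),branch(k,P,P),P),branch(branch(k,branch(k,P,P),P),branch(k,branch(k,P,P),P),k),6) = T,  tup(k,P,6) = tup(k,6,6),  k = k.
Bind T := tup(tup(branch(k,branch(k,P,P),P),branch(k,P,P),P),branch(branch(k,branch(k,P,P),P),branch(k,branch(k,P,P),P),k),6); no other remaining equation mentions T.
Decompose tup/3: k = k,  P = 6,  6 = 6.
Delete trivial equation k = k.
Bind P := 6; no other remaining equation mentions P. Substituting into the earlier bindings gives X2 := branch(k,6,6), Z := branch(k,branch(k,6,6),6), A := branch(branch(k,branch(k,6,6),6),branch(k,branch(k,6,6),6),k), T := tup(tup(branch(k,branch(k,6,6),6),branch(k,6,6),6),branch(branch(k,branch(k,6,6),6),branch(k,branch(k,6,6),6),k),6).
Delete trivial equation 6 = 6.
Delete trivial equation k = k.
MGU = { X2 -> branch(k,6,6), Z -> branch(k,branch(k,6,6),6), A -> branch(branch(k,branch(k,6,6),6),branch(k,branch(k,6,6),6),k), T -> tup(tup(branch(k,branch(k,6,6),6),branch(k,6,6),6),branch(branch(k,branch(k,6,6),6),branch(k,branch(k,6,6),6),k),6), P -> 6 }, so X2 -> branch(k,6,6).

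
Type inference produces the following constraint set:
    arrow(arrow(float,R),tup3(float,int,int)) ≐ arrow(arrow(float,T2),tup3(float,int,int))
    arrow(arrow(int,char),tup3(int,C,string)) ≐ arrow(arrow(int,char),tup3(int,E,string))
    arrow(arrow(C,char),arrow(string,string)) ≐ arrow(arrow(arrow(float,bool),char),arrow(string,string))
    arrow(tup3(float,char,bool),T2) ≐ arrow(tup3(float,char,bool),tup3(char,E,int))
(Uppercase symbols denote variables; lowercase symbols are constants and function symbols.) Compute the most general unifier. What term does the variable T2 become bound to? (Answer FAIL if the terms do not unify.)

tup3(char,arrow(float,bool),int)

Decompose arrow/2: arrow(float,R) ≐ arrow(float,T2),  tup3(float,int,int) ≐ tup3(float,int,int).
Decompose arrow/2: float ≐ float,  R ≐ T2.
Delete trivial equation float ≐ float.
Bind R := T2; no other remaining equation mentions R.
Delete trivial equation tup3(float,int,int) ≐ tup3(float,int,int).
Decompose arrow/2: arrow(int,char) ≐ arrow(int,char),  tup3(int,C,string) ≐ tup3(int,E,string).
Delete trivial equation arrow(int,char) ≐ arrow(int,char).
Decompose tup3/3: int ≐ int,  C ≐ E,  string ≐ string.
Delete trivial equation int ≐ int.
Bind C := E; substituting into the one remaining equation that mentions C gives: arrow(arrow(E,char),arrow(string,string)) ≐ arrow(arrow(arrow(float,bool),char),arrow(string,string)).
Delete trivial equation string ≐ string.
Decompose arrow/2: arrow(E,char) ≐ arrow(arrow(float,bool),char),  arrow(string,string) ≐ arrow(string,string).
Decompose arrow/2: E ≐ arrow(float,bool),  char ≐ char.
Bind E := arrow(float,bool); substituting into the one remaining equation that mentions E gives: arrow(tup3(float,char,bool),T2) ≐ arrow(tup3(float,char,bool),tup3(char,arrow(float,bool),int)). Substituting into the earlier binding gives C := arrow(float,bool).
Delete trivial equation char ≐ char.
Delete trivial equation arrow(string,string) ≐ arrow(string,string).
Decompose arrow/2: tup3(float,char,bool) ≐ tup3(float,char,bool),  T2 ≐ tup3(char,arrow(float,bool),int).
Delete trivial equation tup3(float,char,bool) ≐ tup3(float,char,bool).
Bind T2 := tup3(char,arrow(float,bool),int). Substituting into the earlier binding gives R := tup3(char,arrow(float,bool),int).
MGU = { R -> tup3(char,arrow(float,bool),int), C -> arrow(float,bool), E -> arrow(float,bool), T2 -> tup3(char,arrow(float,bool),int) }, so T2 -> tup3(char,arrow(float,bool),int).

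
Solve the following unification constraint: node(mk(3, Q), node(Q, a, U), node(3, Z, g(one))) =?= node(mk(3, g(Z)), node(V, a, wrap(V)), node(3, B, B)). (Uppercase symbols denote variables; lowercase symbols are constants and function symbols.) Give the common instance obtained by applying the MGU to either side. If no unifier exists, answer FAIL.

Decompose node/3: mk(3, Q) =?= mk(3, g(Z)),  node(Q, a, U) =?= node(V, a, wrap(V)),  node(3, Z, g(one)) =?= node(3, B, B).
Decompose mk/2: 3 =?= 3,  Q =?= g(Z).
Delete trivial equation 3 =?= 3.
Bind Q := g(Z); substituting into the one remaining equation that mentions Q gives: node(g(Z), a, U) =?= node(V, a, wrap(V)).
Decompose node/3: g(Z) =?= V,  a =?= a,  U =?= wrap(V).
Bind V := g(Z); substituting into the one remaining equation that mentions V gives: U =?= wrap(g(Z)).
Delete trivial equation a =?= a.
Bind U := wrap(g(Z)); no other remaining equation mentions U.
Decompose node/3: 3 =?= 3,  Z =?= B,  g(one) =?= B.
Delete trivial equation 3 =?= 3.
Bind Z := B; no other remaining equation mentions Z. Substituting into the earlier bindings gives Q := g(B), V := g(B), U := wrap(g(B)).
Bind B := g(one). Substituting into the earlier bindings gives Q := g(g(one)), V := g(g(one)), U := wrap(g(g(one))), Z := g(one).
Applying the MGU to either side gives node(mk(3, g(g(one))), node(g(g(one)), a, wrap(g(g(one)))), node(3, g(one), g(one))).

node(mk(3, g(g(one))), node(g(g(one)), a, wrap(g(g(one)))), node(3, g(one), g(one)))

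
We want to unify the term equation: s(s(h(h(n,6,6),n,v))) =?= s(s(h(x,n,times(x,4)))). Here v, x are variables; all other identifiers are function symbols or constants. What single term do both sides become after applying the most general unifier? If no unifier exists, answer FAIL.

Decompose s/1: s(h(h(n,6,6),n,v)) =?= s(h(x,n,times(x,4))).
Decompose s/1: h(h(n,6,6),n,v) =?= h(x,n,times(x,4)).
Decompose h/3: h(n,6,6) =?= x,  n =?= n,  v =?= times(x,4).
Bind x := h(n,6,6); substituting into the one remaining equation that mentions x gives: v =?= times(h(n,6,6),4).
Delete trivial equation n =?= n.
Bind v := times(h(n,6,6),4).
Applying the MGU to either side gives s(s(h(h(n,6,6),n,times(h(n,6,6),4)))).

s(s(h(h(n,6,6),n,times(h(n,6,6),4))))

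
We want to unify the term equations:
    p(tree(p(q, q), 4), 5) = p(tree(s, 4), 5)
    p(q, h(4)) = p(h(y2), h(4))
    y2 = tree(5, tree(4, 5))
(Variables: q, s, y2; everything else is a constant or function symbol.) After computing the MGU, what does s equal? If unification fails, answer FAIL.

Decompose p/2: tree(p(q, q), 4) = tree(s, 4),  5 = 5.
Decompose tree/2: p(q, q) = s,  4 = 4.
Bind s := p(q, q); no other remaining equation mentions s.
Delete trivial equation 4 = 4.
Delete trivial equation 5 = 5.
Decompose p/2: q = h(y2),  h(4) = h(4).
Bind q := h(y2); no other remaining equation mentions q. Substituting into the earlier binding gives s := p(h(y2), h(y2)).
Delete trivial equation h(4) = h(4).
Bind y2 := tree(5, tree(4, 5)). Substituting into the earlier bindings gives s := p(h(tree(5, tree(4, 5))), h(tree(5, tree(4, 5)))), q := h(tree(5, tree(4, 5))).
MGU = { s ↦ p(h(tree(5, tree(4, 5))), h(tree(5, tree(4, 5)))), q ↦ h(tree(5, tree(4, 5))), y2 ↦ tree(5, tree(4, 5)) }, so s ↦ p(h(tree(5, tree(4, 5))), h(tree(5, tree(4, 5)))).

p(h(tree(5, tree(4, 5))), h(tree(5, tree(4, 5))))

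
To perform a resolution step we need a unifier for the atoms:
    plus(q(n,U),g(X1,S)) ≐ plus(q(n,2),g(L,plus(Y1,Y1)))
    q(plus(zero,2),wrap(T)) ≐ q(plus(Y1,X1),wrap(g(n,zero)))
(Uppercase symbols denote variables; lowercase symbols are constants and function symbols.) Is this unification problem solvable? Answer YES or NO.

YES

Decompose plus/2: q(n,U) ≐ q(n,2),  g(X1,S) ≐ g(L,plus(Y1,Y1)).
Decompose q/2: n ≐ n,  U ≐ 2.
Delete trivial equation n ≐ n.
Bind U := 2; no other remaining equation mentions U.
Decompose g/2: X1 ≐ L,  S ≐ plus(Y1,Y1).
Bind X1 := L; substituting into the one remaining equation that mentions X1 gives: q(plus(zero,2),wrap(T)) ≐ q(plus(Y1,L),wrap(g(n,zero))).
Bind S := plus(Y1,Y1); no other remaining equation mentions S.
Decompose q/2: plus(zero,2) ≐ plus(Y1,L),  wrap(T) ≐ wrap(g(n,zero)).
Decompose plus/2: zero ≐ Y1,  2 ≐ L.
Bind Y1 := zero; no other remaining equation mentions Y1. Substituting into the earlier binding gives S := plus(zero,zero).
Bind L := 2; no other remaining equation mentions L. Substituting into the earlier binding gives X1 := 2.
Decompose wrap/1: T ≐ g(n,zero).
Bind T := g(n,zero).
No equations remain and no clash or occurs-check failure arose, so a unifier exists.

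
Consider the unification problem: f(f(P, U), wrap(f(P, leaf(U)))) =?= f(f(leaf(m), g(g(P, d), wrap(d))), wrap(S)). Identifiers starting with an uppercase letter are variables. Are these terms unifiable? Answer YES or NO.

YES

Decompose f/2: f(P, U) =?= f(leaf(m), g(g(P, d), wrap(d))),  wrap(f(P, leaf(U))) =?= wrap(S).
Decompose f/2: P =?= leaf(m),  U =?= g(g(P, d), wrap(d)).
Bind P := leaf(m); substituting into the remaining equations gives: U =?= g(g(leaf(m), d), wrap(d)),  wrap(f(leaf(m), leaf(U))) =?= wrap(S).
Bind U := g(g(leaf(m), d), wrap(d)); substituting into the remaining equation gives: wrap(f(leaf(m), leaf(g(g(leaf(m), d), wrap(d))))) =?= wrap(S).
Decompose wrap/1: f(leaf(m), leaf(g(g(leaf(m), d), wrap(d)))) =?= S.
Bind S := f(leaf(m), leaf(g(g(leaf(m), d), wrap(d)))).
No equations remain and no clash or occurs-check failure arose, so a unifier exists.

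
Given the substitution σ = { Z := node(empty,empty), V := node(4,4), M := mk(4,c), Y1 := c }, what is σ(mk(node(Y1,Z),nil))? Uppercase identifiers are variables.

Replace each occurrence of Z with node(empty,empty).
Replace each occurrence of Y1 with c.
Result: mk(node(c,node(empty,empty)),nil).

mk(node(c,node(empty,empty)),nil)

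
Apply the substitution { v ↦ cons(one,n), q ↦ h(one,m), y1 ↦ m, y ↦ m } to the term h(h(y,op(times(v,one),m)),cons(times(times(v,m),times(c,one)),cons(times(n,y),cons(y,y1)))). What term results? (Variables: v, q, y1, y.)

h(h(m,op(times(cons(one,n),one),m)),cons(times(times(cons(one,n),m),times(c,one)),cons(times(n,m),cons(m,m))))

Replace each occurrence of v with cons(one,n).
Replace each occurrence of y1 with m.
Replace each occurrence of y with m.
Result: h(h(m,op(times(cons(one,n),one),m)),cons(times(times(cons(one,n),m),times(c,one)),cons(times(n,m),cons(m,m)))).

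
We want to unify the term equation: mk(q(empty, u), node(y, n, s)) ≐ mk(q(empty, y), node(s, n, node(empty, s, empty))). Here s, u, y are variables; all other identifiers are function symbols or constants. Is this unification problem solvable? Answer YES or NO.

NO

Decompose mk/2: q(empty, u) ≐ q(empty, y),  node(y, n, s) ≐ node(s, n, node(empty, s, empty)).
Decompose q/2: empty ≐ empty,  u ≐ y.
Delete trivial equation empty ≐ empty.
Bind u := y; no other remaining equation mentions u.
Decompose node/3: y ≐ s,  n ≐ n,  s ≐ node(empty, s, empty).
Bind y := s; no other remaining equation mentions y. Substituting into the earlier binding gives u := s.
Delete trivial equation n ≐ n.
Occurs check fails: s occurs in node(empty, s, empty); the equation s ≐ node(empty, s, empty) has no finite solution.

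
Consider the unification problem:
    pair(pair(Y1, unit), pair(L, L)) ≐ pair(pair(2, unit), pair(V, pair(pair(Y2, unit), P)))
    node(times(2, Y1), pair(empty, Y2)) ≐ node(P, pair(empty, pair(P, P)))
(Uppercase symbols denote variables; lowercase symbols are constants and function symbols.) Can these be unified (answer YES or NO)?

YES

Decompose pair/2: pair(Y1, unit) ≐ pair(2, unit),  pair(L, L) ≐ pair(V, pair(pair(Y2, unit), P)).
Decompose pair/2: Y1 ≐ 2,  unit ≐ unit.
Bind Y1 := 2; substituting into the one remaining equation that mentions Y1 gives: node(times(2, 2), pair(empty, Y2)) ≐ node(P, pair(empty, pair(P, P))).
Delete trivial equation unit ≐ unit.
Decompose pair/2: L ≐ V,  L ≐ pair(pair(Y2, unit), P).
Bind L := V; substituting into the one remaining equation that mentions L gives: V ≐ pair(pair(Y2, unit), P).
Bind V := pair(pair(Y2, unit), P); no other remaining equation mentions V. Substituting into the earlier binding gives L := pair(pair(Y2, unit), P).
Decompose node/2: times(2, 2) ≐ P,  pair(empty, Y2) ≐ pair(empty, pair(P, P)).
Bind P := times(2, 2); substituting into the remaining equation gives: pair(empty, Y2) ≐ pair(empty, pair(times(2, 2), times(2, 2))). Substituting into the earlier bindings gives L := pair(pair(Y2, unit), times(2, 2)), V := pair(pair(Y2, unit), times(2, 2)).
Decompose pair/2: empty ≐ empty,  Y2 ≐ pair(times(2, 2), times(2, 2)).
Delete trivial equation empty ≐ empty.
Bind Y2 := pair(times(2, 2), times(2, 2)). Substituting into the earlier bindings gives L := pair(pair(pair(times(2, 2), times(2, 2)), unit), times(2, 2)), V := pair(pair(pair(times(2, 2), times(2, 2)), unit), times(2, 2)).
No equations remain and no clash or occurs-check failure arose, so a unifier exists.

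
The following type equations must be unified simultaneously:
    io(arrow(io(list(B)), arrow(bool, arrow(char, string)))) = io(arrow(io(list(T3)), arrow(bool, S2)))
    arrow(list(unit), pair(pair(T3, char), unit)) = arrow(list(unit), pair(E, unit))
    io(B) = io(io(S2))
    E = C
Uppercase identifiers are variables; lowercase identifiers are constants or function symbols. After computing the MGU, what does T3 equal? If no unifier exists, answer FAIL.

io(arrow(char, string))

Decompose io/1: arrow(io(list(B)), arrow(bool, arrow(char, string))) = arrow(io(list(T3)), arrow(bool, S2)).
Decompose arrow/2: io(list(B)) = io(list(T3)),  arrow(bool, arrow(char, string)) = arrow(bool, S2).
Decompose io/1: list(B) = list(T3).
Decompose list/1: B = T3.
Bind B := T3; substituting into the one remaining equation that mentions B gives: io(T3) = io(io(S2)).
Decompose arrow/2: bool = bool,  arrow(char, string) = S2.
Delete trivial equation bool = bool.
Bind S2 := arrow(char, string); substituting into the one remaining equation that mentions S2 gives: io(T3) = io(io(arrow(char, string))).
Decompose arrow/2: list(unit) = list(unit),  pair(pair(T3, char), unit) = pair(E, unit).
Delete trivial equation list(unit) = list(unit).
Decompose pair/2: pair(T3, char) = E,  unit = unit.
Bind E := pair(T3, char); substituting into the one remaining equation that mentions E gives: pair(T3, char) = C.
Delete trivial equation unit = unit.
Decompose io/1: T3 = io(arrow(char, string)).
Bind T3 := io(arrow(char, string)); substituting into the remaining equation gives: pair(io(arrow(char, string)), char) = C. Substituting into the earlier bindings gives B := io(arrow(char, string)), E := pair(io(arrow(char, string)), char).
Bind C := pair(io(arrow(char, string)), char).
MGU = { B -> io(arrow(char, string)), S2 -> arrow(char, string), E -> pair(io(arrow(char, string)), char), T3 -> io(arrow(char, string)), C -> pair(io(arrow(char, string)), char) }, so T3 -> io(arrow(char, string)).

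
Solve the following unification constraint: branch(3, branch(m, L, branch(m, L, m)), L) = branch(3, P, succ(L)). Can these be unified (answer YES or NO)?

Decompose branch/3: 3 = 3,  branch(m, L, branch(m, L, m)) = P,  L = succ(L).
Delete trivial equation 3 = 3.
Bind P := branch(m, L, branch(m, L, m)); no other remaining equation mentions P.
Occurs check fails: L occurs in succ(L); the equation L = succ(L) has no finite solution.

NO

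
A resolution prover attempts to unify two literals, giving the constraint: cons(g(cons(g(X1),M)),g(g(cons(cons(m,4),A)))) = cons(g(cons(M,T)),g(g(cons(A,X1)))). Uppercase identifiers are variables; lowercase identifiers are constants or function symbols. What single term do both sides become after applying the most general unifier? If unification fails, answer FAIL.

Decompose cons/2: g(cons(g(X1),M)) = g(cons(M,T)),  g(g(cons(cons(m,4),A))) = g(g(cons(A,X1))).
Decompose g/1: cons(g(X1),M) = cons(M,T).
Decompose cons/2: g(X1) = M,  M = T.
Bind M := g(X1); substituting into the one remaining equation that mentions M gives: g(X1) = T.
Bind T := g(X1); no other remaining equation mentions T.
Decompose g/1: g(cons(cons(m,4),A)) = g(cons(A,X1)).
Decompose g/1: cons(cons(m,4),A) = cons(A,X1).
Decompose cons/2: cons(m,4) = A,  A = X1.
Bind A := cons(m,4); substituting into the remaining equation gives: cons(m,4) = X1.
Bind X1 := cons(m,4). Substituting into the earlier bindings gives M := g(cons(m,4)), T := g(cons(m,4)).
Applying the MGU to either side gives cons(g(cons(g(cons(m,4)),g(cons(m,4)))),g(g(cons(cons(m,4),cons(m,4))))).

cons(g(cons(g(cons(m,4)),g(cons(m,4)))),g(g(cons(cons(m,4),cons(m,4)))))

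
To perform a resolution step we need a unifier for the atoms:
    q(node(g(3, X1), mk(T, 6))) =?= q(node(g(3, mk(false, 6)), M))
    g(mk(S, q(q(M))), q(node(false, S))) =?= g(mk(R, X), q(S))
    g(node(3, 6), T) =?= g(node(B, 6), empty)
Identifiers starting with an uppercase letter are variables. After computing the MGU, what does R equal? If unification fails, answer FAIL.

FAIL

Decompose q/1: node(g(3, X1), mk(T, 6)) =?= node(g(3, mk(false, 6)), M).
Decompose node/2: g(3, X1) =?= g(3, mk(false, 6)),  mk(T, 6) =?= M.
Decompose g/2: 3 =?= 3,  X1 =?= mk(false, 6).
Delete trivial equation 3 =?= 3.
Bind X1 := mk(false, 6); no other remaining equation mentions X1.
Bind M := mk(T, 6); substituting into the one remaining equation that mentions M gives: g(mk(S, q(q(mk(T, 6)))), q(node(false, S))) =?= g(mk(R, X), q(S)).
Decompose g/2: mk(S, q(q(mk(T, 6)))) =?= mk(R, X),  q(node(false, S)) =?= q(S).
Decompose mk/2: S =?= R,  q(q(mk(T, 6))) =?= X.
Bind S := R; substituting into the one remaining equation that mentions S gives: q(node(false, R)) =?= q(R).
Bind X := q(q(mk(T, 6))); no other remaining equation mentions X.
Decompose q/1: node(false, R) =?= R.
Occurs check fails: R occurs in node(false, R); the equation R =?= node(false, R) has no finite solution.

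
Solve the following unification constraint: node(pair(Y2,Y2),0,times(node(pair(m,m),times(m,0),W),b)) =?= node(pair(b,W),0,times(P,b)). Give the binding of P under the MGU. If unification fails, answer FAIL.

node(pair(m,m),times(m,0),b)

Decompose node/3: pair(Y2,Y2) =?= pair(b,W),  0 =?= 0,  times(node(pair(m,m),times(m,0),W),b) =?= times(P,b).
Decompose pair/2: Y2 =?= b,  Y2 =?= W.
Bind Y2 := b; substituting into the one remaining equation that mentions Y2 gives: b =?= W.
Bind W := b; substituting into the one remaining equation that mentions W gives: times(node(pair(m,m),times(m,0),b),b) =?= times(P,b).
Delete trivial equation 0 =?= 0.
Decompose times/2: node(pair(m,m),times(m,0),b) =?= P,  b =?= b.
Bind P := node(pair(m,m),times(m,0),b); no other remaining equation mentions P.
Delete trivial equation b =?= b.
MGU = { Y2 ↦ b, W ↦ b, P ↦ node(pair(m,m),times(m,0),b) }, so P ↦ node(pair(m,m),times(m,0),b).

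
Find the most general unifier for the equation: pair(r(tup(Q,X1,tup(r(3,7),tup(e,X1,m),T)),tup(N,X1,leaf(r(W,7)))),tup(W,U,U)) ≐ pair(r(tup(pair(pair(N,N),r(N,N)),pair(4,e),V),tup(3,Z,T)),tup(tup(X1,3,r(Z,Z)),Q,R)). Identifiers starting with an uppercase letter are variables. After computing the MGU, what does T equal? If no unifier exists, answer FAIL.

leaf(r(tup(pair(4,e),3,r(pair(4,e),pair(4,e))),7))

Decompose pair/2: r(tup(Q,X1,tup(r(3,7),tup(e,X1,m),T)),tup(N,X1,leaf(r(W,7)))) ≐ r(tup(pair(pair(N,N),r(N,N)),pair(4,e),V),tup(3,Z,T)),  tup(W,U,U) ≐ tup(tup(X1,3,r(Z,Z)),Q,R).
Decompose r/2: tup(Q,X1,tup(r(3,7),tup(e,X1,m),T)) ≐ tup(pair(pair(N,N),r(N,N)),pair(4,e),V),  tup(N,X1,leaf(r(W,7))) ≐ tup(3,Z,T).
Decompose tup/3: Q ≐ pair(pair(N,N),r(N,N)),  X1 ≐ pair(4,e),  tup(r(3,7),tup(e,X1,m),T) ≐ V.
Bind Q := pair(pair(N,N),r(N,N)); substituting into the one remaining equation that mentions Q gives: tup(W,U,U) ≐ tup(tup(X1,3,r(Z,Z)),pair(pair(N,N),r(N,N)),R).
Bind X1 := pair(4,e); substituting into the remaining equations gives: tup(r(3,7),tup(e,pair(4,e),m),T) ≐ V,  tup(N,pair(4,e),leaf(r(W,7))) ≐ tup(3,Z,T),  tup(W,U,U) ≐ tup(tup(pair(4,e),3,r(Z,Z)),pair(pair(N,N),r(N,N)),R).
Bind V := tup(r(3,7),tup(e,pair(4,e),m),T); no other remaining equation mentions V.
Decompose tup/3: N ≐ 3,  pair(4,e) ≐ Z,  leaf(r(W,7)) ≐ T.
Bind N := 3; substituting into the one remaining equation that mentions N gives: tup(W,U,U) ≐ tup(tup(pair(4,e),3,r(Z,Z)),pair(pair(3,3),r(3,3)),R). Substituting into the earlier binding gives Q := pair(pair(3,3),r(3,3)).
Bind Z := pair(4,e); substituting into the one remaining equation that mentions Z gives: tup(W,U,U) ≐ tup(tup(pair(4,e),3,r(pair(4,e),pair(4,e))),pair(pair(3,3),r(3,3)),R).
Bind T := leaf(r(W,7)); no other remaining equation mentions T. Substituting into the earlier binding gives V := tup(r(3,7),tup(e,pair(4,e),m),leaf(r(W,7))).
Decompose tup/3: W ≐ tup(pair(4,e),3,r(pair(4,e),pair(4,e))),  U ≐ pair(pair(3,3),r(3,3)),  U ≐ R.
Bind W := tup(pair(4,e),3,r(pair(4,e),pair(4,e))); no other remaining equation mentions W. Substituting into the earlier bindings gives V := tup(r(3,7),tup(e,pair(4,e),m),leaf(r(tup(pair(4,e),3,r(pair(4,e),pair(4,e))),7))), T := leaf(r(tup(pair(4,e),3,r(pair(4,e),pair(4,e))),7)).
Bind U := pair(pair(3,3),r(3,3)); substituting into the remaining equation gives: pair(pair(3,3),r(3,3)) ≐ R.
Bind R := pair(pair(3,3),r(3,3)).
MGU = { Q := pair(pair(3,3),r(3,3)), X1 := pair(4,e), V := tup(r(3,7),tup(e,pair(4,e),m),leaf(r(tup(pair(4,e),3,r(pair(4,e),pair(4,e))),7))), N := 3, Z := pair(4,e), T := leaf(r(tup(pair(4,e),3,r(pair(4,e),pair(4,e))),7)), W := tup(pair(4,e),3,r(pair(4,e),pair(4,e))), U := pair(pair(3,3),r(3,3)), R := pair(pair(3,3),r(3,3)) }, so T := leaf(r(tup(pair(4,e),3,r(pair(4,e),pair(4,e))),7)).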